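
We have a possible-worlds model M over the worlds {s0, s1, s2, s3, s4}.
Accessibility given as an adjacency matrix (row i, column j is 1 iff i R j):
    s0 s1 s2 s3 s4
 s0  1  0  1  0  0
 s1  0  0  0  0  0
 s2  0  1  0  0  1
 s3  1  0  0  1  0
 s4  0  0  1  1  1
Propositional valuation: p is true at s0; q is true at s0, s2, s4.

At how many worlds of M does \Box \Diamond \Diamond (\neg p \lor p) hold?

4

Let φ = \Box \Diamond \Diamond (\neg p \lor p). Evaluate φ at each world:
  s0 (successors {s0, s2}): φ is true.
  s1 (successors ∅): φ is true.
  s2 (successors {s1, s4}): φ is false.
  s3 (successors {s0, s3}): φ is true.
  s4 (successors {s2, s3, s4}): φ is true.
For instance, at s2:
  At s2: \Box \Diamond \Diamond (\neg p \lor p) requires \Diamond \Diamond (\neg p \lor p) at every successor {s1, s4}.
    \Diamond \Diamond (\neg p \lor p) fails at s1, so \Box \Diamond \Diamond (\neg p \lor p) is false at s2.
      At s1: no accessible worlds, so \Diamond \Diamond (\neg p \lor p) is false.
Satisfying worlds: {s0, s1, s3, s4}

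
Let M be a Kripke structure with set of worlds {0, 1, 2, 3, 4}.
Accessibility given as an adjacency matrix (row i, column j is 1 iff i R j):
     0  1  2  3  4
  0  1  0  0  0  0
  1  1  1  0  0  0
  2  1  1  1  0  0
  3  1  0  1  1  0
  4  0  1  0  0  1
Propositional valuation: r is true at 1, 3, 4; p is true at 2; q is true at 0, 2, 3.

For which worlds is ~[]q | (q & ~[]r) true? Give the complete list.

Let φ = ~[]q | (q & ~[]r). Evaluate φ at each world:
  0 (successors {0}): φ is true.
  1 (successors {0, 1}): φ is true.
  2 (successors {0, 1, 2}): φ is true.
  3 (successors {0, 2, 3}): φ is true.
  4 (successors {1, 4}): φ is true.
For instance, at 4:
  At 4: ~[]q is true, q & ~[]r is false, so ~[]q | (q & ~[]r) is true.
    At 4: []q is false, so ~[]q is true.
      At 4: []q requires q at every successor {1, 4}.
        q fails at 1, so []q is false at 4.
    At 4: q is false, ~[]r is false, so q & ~[]r is false.
      At 4: []r is true, so ~[]r is false.
Satisfying worlds: {0, 1, 2, 3, 4}

0, 1, 2, 3, 4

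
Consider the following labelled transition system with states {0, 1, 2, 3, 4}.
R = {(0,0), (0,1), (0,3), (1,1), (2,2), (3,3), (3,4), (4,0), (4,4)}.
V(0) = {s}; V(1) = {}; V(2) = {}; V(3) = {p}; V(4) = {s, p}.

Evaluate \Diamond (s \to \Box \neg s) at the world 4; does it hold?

At 4: \Diamond (s \to \Box \neg s) requires s \to \Box \neg s at some successor in {0, 4}.
  At 0: s \to \Box \neg s is false.
  At 4: s \to \Box \neg s is false.
So \Diamond (s \to \Box \neg s) is false at 4.

No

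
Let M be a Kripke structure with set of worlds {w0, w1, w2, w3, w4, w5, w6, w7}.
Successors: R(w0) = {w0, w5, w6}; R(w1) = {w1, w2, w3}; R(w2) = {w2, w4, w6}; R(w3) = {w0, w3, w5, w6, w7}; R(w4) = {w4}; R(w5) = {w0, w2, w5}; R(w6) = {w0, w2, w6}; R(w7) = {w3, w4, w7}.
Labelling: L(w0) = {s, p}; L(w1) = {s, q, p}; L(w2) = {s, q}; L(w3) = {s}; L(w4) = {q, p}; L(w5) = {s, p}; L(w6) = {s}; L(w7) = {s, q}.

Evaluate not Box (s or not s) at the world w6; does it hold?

No

At w6: Box (s or not s) is true, so not Box (s or not s) is false.
  At w6: Box (s or not s) requires s or not s at every successor {w0, w2, w6}.
    At w0: s or not s is true.
    At w2: s or not s is true.
    At w6: s or not s is true.
  So Box (s or not s) is true at w6.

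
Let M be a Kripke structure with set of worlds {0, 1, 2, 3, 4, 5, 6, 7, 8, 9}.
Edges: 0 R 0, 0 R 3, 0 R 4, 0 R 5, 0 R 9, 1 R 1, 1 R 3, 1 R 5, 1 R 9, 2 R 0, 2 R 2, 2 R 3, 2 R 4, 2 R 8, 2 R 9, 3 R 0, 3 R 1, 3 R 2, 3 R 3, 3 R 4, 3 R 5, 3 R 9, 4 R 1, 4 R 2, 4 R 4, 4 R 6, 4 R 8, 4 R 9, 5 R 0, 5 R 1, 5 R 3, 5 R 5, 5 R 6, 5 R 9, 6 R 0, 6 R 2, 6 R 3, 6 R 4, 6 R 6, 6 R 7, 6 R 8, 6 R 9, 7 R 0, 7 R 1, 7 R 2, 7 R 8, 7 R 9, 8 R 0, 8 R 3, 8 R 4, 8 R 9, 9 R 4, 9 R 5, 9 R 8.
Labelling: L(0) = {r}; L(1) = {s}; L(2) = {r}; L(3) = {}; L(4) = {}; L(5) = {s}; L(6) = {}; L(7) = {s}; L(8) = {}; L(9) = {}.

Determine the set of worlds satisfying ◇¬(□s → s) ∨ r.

Recall that □ψ holds at a world iff ψ holds at every accessible world, and ◇ψ holds iff ψ holds at some accessible world.
Let φ = ◇¬(□s → s) ∨ r. Evaluate φ at each world:
  0 (successors {0, 3, 4, 5, 9}): φ is true.
  1 (successors {1, 3, 5, 9}): φ is false.
  2 (successors {0, 2, 3, 4, 8, 9}): φ is true.
  3 (successors {0, 1, 2, 3, 4, 5, 9}): φ is false.
  4 (successors {1, 2, 4, 6, 8, 9}): φ is false.
  5 (successors {0, 1, 3, 5, 6, 9}): φ is false.
  6 (successors {0, 2, 3, 4, 6, 7, 8, 9}): φ is false.
  7 (successors {0, 1, 2, 8, 9}): φ is false.
  8 (successors {0, 3, 4, 9}): φ is false.
  9 (successors {4, 5, 8}): φ is false.
For instance, at 8:
  At 8: ◇¬(□s → s) is false, r is false, so ◇¬(□s → s) ∨ r is false.
    At 8: ◇¬(□s → s) requires ¬(□s → s) at some successor in {0, 3, 4, 9}.
      At 0: ¬(□s → s) is false.
      At 3: ¬(□s → s) is false.
      At 4: ¬(□s → s) is false.
      At 9: ¬(□s → s) is false.
    So ◇¬(□s → s) is false at 8.
Satisfying worlds: {0, 2}

0, 2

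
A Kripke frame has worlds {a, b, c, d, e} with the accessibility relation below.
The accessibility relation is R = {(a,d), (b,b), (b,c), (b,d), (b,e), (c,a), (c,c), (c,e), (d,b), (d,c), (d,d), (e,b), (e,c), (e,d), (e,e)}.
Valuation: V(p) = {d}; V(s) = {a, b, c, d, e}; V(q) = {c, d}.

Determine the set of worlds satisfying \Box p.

Let φ = \Box p. Evaluate φ at each world:
  a (successors {d}): φ is true.
  b (successors {b, c, d, e}): φ is false.
  c (successors {a, c, e}): φ is false.
  d (successors {b, c, d}): φ is false.
  e (successors {b, c, d, e}): φ is false.
For instance, at e:
  At e: \Box p requires p at every successor {b, c, d, e}.
    p fails at b, so \Box p is false at e.
Satisfying worlds: {a}

a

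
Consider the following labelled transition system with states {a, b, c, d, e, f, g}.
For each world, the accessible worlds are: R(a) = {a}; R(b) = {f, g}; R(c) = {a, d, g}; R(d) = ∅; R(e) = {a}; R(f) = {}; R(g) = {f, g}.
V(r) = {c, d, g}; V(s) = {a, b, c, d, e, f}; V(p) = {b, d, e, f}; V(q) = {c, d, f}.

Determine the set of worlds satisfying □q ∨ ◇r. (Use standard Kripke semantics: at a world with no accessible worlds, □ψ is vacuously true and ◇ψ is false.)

b, c, d, f, g

Let φ = □q ∨ ◇r. Evaluate φ at each world:
  a (successors {a}): φ is false.
  b (successors {f, g}): φ is true.
  c (successors {a, d, g}): φ is true.
  d (successors ∅): φ is true.
  e (successors {a}): φ is false.
  f (successors ∅): φ is true.
  g (successors {f, g}): φ is true.
For instance, at g:
  At g: □q is false, ◇r is true, so □q ∨ ◇r is true.
    At g: □q requires q at every successor {f, g}.
      q fails at g, so □q is false at g.
    At g: ◇r requires r at some successor in {f, g}.
      r holds at g, so ◇r is true at g.
Satisfying worlds: {b, c, d, f, g}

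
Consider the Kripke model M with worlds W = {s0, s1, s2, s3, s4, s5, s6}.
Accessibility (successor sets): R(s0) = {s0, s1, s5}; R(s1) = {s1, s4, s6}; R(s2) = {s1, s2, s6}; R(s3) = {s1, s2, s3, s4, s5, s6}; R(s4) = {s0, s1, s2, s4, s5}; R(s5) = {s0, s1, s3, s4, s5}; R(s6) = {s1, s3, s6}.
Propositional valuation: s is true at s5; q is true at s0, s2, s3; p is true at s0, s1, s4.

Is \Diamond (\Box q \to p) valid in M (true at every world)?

Let φ = \Diamond (\Box q \to p). Evaluate φ at each world:
  s0 (successors {s0, s1, s5}): φ is true.
  s1 (successors {s1, s4, s6}): φ is true.
  s2 (successors {s1, s2, s6}): φ is true.
  s3 (successors {s1, s2, s3, s4, s5, s6}): φ is true.
  s4 (successors {s0, s1, s2, s4, s5}): φ is true.
  s5 (successors {s0, s1, s3, s4, s5}): φ is true.
  s6 (successors {s1, s3, s6}): φ is true.
For instance, at s2:
  At s2: \Diamond (\Box q \to p) requires \Box q \to p at some successor in {s1, s2, s6}.
    \Box q \to p holds at s1, so \Diamond (\Box q \to p) is true at s2.
      At s1: \Box q is false, p is true, so \Box q \to p is true.

Yes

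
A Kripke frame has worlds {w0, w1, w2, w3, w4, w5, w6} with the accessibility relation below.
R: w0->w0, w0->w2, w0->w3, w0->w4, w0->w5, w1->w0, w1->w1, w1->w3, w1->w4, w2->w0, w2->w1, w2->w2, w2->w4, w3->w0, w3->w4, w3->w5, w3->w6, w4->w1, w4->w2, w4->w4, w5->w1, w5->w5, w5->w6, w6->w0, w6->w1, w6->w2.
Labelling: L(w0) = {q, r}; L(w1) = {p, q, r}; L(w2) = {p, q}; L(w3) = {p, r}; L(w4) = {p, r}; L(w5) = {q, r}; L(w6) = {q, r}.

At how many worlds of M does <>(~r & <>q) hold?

Recall that <>ψ holds at a world iff ψ holds at some accessible world.
Let φ = <>(~r & <>q). Evaluate φ at each world:
  w0 (successors {w0, w2, w3, w4, w5}): φ is true.
  w1 (successors {w0, w1, w3, w4}): φ is false.
  w2 (successors {w0, w1, w2, w4}): φ is true.
  w3 (successors {w0, w4, w5, w6}): φ is false.
  w4 (successors {w1, w2, w4}): φ is true.
  w5 (successors {w1, w5, w6}): φ is false.
  w6 (successors {w0, w1, w2}): φ is true.
For instance, at w6:
  At w6: <>(~r & <>q) requires ~r & <>q at some successor in {w0, w1, w2}.
    ~r & <>q holds at w2, so <>(~r & <>q) is true at w6.
      At w2: ~r is true, <>q is true, so ~r & <>q is true.
Satisfying worlds: {w0, w2, w4, w6}

4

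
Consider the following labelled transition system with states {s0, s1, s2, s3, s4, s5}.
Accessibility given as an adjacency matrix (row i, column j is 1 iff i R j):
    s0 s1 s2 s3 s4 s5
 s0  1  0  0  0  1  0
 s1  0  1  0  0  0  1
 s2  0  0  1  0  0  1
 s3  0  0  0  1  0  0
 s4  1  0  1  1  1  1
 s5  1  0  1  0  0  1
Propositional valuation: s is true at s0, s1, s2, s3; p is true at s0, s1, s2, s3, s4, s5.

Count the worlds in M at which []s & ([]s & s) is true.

Recall that []ψ holds at a world iff ψ holds at every accessible world, and <>ψ holds iff ψ holds at some accessible world.
Let φ = []s & ([]s & s). Evaluate φ at each world:
  s0 (successors {s0, s4}): φ is false.
  s1 (successors {s1, s5}): φ is false.
  s2 (successors {s2, s5}): φ is false.
  s3 (successors {s3}): φ is true.
  s4 (successors {s0, s2, s3, s4, s5}): φ is false.
  s5 (successors {s0, s2, s5}): φ is false.
For instance, at s1:
  At s1: []s is false, []s & s is false, so []s & ([]s & s) is false.
    At s1: []s requires s at every successor {s1, s5}.
      s fails at s5, so []s is false at s1.
    At s1: []s is false, s is true, so []s & s is false.
      At s1: []s requires s at every successor {s1, s5}.
        s fails at s5, so []s is false at s1.
Satisfying worlds: {s3}

1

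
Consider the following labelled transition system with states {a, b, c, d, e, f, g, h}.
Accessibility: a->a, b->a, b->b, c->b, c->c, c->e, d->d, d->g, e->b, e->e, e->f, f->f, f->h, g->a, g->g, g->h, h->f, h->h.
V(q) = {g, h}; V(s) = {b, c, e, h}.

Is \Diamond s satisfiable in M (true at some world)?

Yes

Let φ = \Diamond s. Evaluate φ at each world:
  a (successors {a}): φ is false.
  b (successors {a, b}): φ is true.
  c (successors {b, c, e}): φ is true.
  d (successors {d, g}): φ is false.
  e (successors {b, e, f}): φ is true.
  f (successors {f, h}): φ is true.
  g (successors {a, g, h}): φ is true.
  h (successors {f, h}): φ is true.
Detail at b (witness):
  At b: \Diamond s requires s at some successor in {a, b}.
    s holds at b, so \Diamond s is true at b.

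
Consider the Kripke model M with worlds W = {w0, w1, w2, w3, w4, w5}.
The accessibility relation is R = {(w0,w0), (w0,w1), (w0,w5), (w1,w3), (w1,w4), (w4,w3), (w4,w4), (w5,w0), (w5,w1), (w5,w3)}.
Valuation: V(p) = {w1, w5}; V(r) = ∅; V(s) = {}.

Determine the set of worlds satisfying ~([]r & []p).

Recall that []ψ holds at a world iff ψ holds at every accessible world, and <>ψ holds iff ψ holds at some accessible world.
Let φ = ~([]r & []p). Evaluate φ at each world:
  w0 (successors {w0, w1, w5}): φ is true.
  w1 (successors {w3, w4}): φ is true.
  w2 (successors ∅): φ is false.
  w3 (successors ∅): φ is false.
  w4 (successors {w3, w4}): φ is true.
  w5 (successors {w0, w1, w3}): φ is true.
For instance, at w1:
  At w1: []r & []p is false, so ~([]r & []p) is true.
    At w1: []r is false, []p is false, so []r & []p is false.
      At w1: []r requires r at every successor {w3, w4}.
        r fails at w3, so []r is false at w1.
      At w1: []p requires p at every successor {w3, w4}.
        p fails at w3, so []p is false at w1.
Satisfying worlds: {w0, w1, w4, w5}

w0, w1, w4, w5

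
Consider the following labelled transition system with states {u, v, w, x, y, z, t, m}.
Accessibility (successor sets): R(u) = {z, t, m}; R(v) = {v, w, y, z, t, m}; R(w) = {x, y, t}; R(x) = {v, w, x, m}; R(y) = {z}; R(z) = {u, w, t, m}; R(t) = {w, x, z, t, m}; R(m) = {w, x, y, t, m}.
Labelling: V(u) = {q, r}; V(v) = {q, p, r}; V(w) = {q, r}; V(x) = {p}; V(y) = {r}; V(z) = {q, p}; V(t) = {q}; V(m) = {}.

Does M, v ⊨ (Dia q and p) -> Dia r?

At v: Dia q and p is true, Dia r is true, so (Dia q and p) -> Dia r is true.
  At v: Dia q is true, p is true, so Dia q and p is true.
    At v: Dia q requires q at some successor in {v, w, y, z, t, m}.
      q holds at v, so Dia q is true at v.
  At v: Dia r requires r at some successor in {v, w, y, z, t, m}.
    r holds at v, so Dia r is true at v.

Yes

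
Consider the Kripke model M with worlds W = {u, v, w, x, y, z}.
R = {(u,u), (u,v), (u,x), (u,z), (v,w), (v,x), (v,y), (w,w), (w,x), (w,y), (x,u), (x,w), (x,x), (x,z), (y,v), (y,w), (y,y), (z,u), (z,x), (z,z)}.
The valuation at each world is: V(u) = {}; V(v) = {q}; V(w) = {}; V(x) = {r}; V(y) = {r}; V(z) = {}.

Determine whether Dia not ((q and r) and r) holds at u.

Yes

At u: Dia not ((q and r) and r) requires not ((q and r) and r) at some successor in {u, v, x, z}.
  not ((q and r) and r) holds at u, so Dia not ((q and r) and r) is true at u.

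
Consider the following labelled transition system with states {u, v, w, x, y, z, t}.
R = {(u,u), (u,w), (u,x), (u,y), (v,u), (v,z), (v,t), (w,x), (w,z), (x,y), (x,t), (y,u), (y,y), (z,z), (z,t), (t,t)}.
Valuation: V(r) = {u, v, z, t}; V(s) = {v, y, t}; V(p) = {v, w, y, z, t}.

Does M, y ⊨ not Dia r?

No

At y: Dia r is true, so not Dia r is false.
  At y: Dia r requires r at some successor in {u, y}.
    r holds at u, so Dia r is true at y.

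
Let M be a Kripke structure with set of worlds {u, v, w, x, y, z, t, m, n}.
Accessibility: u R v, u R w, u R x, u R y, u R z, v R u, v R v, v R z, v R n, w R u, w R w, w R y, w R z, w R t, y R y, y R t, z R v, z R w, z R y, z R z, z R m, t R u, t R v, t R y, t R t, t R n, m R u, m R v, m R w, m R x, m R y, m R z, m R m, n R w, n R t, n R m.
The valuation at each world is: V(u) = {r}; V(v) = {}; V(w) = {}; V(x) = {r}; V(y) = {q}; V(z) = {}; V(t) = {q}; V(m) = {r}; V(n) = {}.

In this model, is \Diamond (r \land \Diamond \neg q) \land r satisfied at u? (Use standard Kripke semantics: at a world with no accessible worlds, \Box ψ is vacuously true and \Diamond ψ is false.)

Recall that \Diamond ψ holds at a world iff ψ holds at some accessible world.
At u: \Diamond (r \land \Diamond \neg q) is false, r is true, so \Diamond (r \land \Diamond \neg q) \land r is false.
  At u: \Diamond (r \land \Diamond \neg q) requires r \land \Diamond \neg q at some successor in {v, w, x, y, z}.
    At v: r \land \Diamond \neg q is false.
    At w: r \land \Diamond \neg q is false.
    At x: r \land \Diamond \neg q is false.
    At y: r \land \Diamond \neg q is false.
    At z: r \land \Diamond \neg q is false.
  So \Diamond (r \land \Diamond \neg q) is false at u.

No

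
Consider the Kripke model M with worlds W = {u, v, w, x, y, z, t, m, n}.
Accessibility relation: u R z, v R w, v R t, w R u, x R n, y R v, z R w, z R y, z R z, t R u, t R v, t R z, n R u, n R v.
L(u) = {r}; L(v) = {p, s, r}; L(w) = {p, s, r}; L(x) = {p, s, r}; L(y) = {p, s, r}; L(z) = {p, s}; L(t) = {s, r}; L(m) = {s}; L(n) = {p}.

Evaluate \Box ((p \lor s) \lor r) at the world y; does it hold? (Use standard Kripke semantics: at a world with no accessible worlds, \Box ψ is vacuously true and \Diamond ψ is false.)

Yes

Recall that \Box ψ holds at a world iff ψ holds at every accessible world, and \Diamond ψ holds iff ψ holds at some accessible world.
At y: \Box ((p \lor s) \lor r) requires (p \lor s) \lor r at every successor {v}.
  At v: (p \lor s) \lor r is true.
So \Box ((p \lor s) \lor r) is true at y.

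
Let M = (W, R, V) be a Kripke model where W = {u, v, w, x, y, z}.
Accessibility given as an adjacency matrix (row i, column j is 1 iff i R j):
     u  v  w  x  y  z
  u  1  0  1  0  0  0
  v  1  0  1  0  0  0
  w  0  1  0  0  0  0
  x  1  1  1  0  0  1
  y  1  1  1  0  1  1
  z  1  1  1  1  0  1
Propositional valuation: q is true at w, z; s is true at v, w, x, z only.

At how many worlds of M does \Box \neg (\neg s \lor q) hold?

Recall that \Box ψ holds at a world iff ψ holds at every accessible world, and \Diamond ψ holds iff ψ holds at some accessible world.
Let φ = \Box \neg (\neg s \lor q). Evaluate φ at each world:
  u (successors {u, w}): φ is false.
  v (successors {u, w}): φ is false.
  w (successors {v}): φ is true.
  x (successors {u, v, w, z}): φ is false.
  y (successors {u, v, w, y, z}): φ is false.
  z (successors {u, v, w, x, z}): φ is false.
For instance, at u:
  At u: \Box \neg (\neg s \lor q) requires \neg (\neg s \lor q) at every successor {u, w}.
    \neg (\neg s \lor q) fails at u, so \Box \neg (\neg s \lor q) is false at u.
Satisfying worlds: {w}

1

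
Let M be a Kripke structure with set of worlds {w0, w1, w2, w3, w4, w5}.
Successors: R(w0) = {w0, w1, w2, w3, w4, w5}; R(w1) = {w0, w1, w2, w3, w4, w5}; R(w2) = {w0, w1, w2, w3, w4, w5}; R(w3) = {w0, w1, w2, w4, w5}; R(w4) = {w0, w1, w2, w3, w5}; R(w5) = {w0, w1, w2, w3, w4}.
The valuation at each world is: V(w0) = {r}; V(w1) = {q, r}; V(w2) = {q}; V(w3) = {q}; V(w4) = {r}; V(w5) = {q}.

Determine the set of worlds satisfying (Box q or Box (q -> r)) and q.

Let φ = (Box q or Box (q -> r)) and q. Evaluate φ at each world:
  w0 (successors {w0, w1, w2, w3, w4, w5}): φ is false.
  w1 (successors {w0, w1, w2, w3, w4, w5}): φ is false.
  w2 (successors {w0, w1, w2, w3, w4, w5}): φ is false.
  w3 (successors {w0, w1, w2, w4, w5}): φ is false.
  w4 (successors {w0, w1, w2, w3, w5}): φ is false.
  w5 (successors {w0, w1, w2, w3, w4}): φ is false.
For instance, at w2:
  At w2: Box q or Box (q -> r) is false, q is true, so (Box q or Box (q -> r)) and q is false.
    At w2: Box q is false, Box (q -> r) is false, so Box q or Box (q -> r) is false.
      At w2: Box q requires q at every successor {w0, w1, w2, w3, w4, w5}.
        q fails at w0, so Box q is false at w2.
      At w2: Box (q -> r) requires q -> r at every successor {w0, w1, w2, w3, w4, w5}.
        q -> r fails at w2, so Box (q -> r) is false at w2.
Satisfying worlds: none.

none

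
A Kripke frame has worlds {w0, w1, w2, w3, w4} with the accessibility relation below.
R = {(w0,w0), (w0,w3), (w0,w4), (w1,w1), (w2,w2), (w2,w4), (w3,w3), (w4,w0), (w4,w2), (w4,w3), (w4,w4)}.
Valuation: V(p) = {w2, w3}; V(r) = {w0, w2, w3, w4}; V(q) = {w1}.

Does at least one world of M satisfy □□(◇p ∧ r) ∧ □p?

Recall that □ψ holds at a world iff ψ holds at every accessible world, and ◇ψ holds iff ψ holds at some accessible world.
Let φ = □□(◇p ∧ r) ∧ □p. Evaluate φ at each world:
  w0 (successors {w0, w3, w4}): φ is false.
  w1 (successors {w1}): φ is false.
  w2 (successors {w2, w4}): φ is false.
  w3 (successors {w3}): φ is true.
  w4 (successors {w0, w2, w3, w4}): φ is false.
Detail at w3 (witness):
  At w3: □□(◇p ∧ r) is true, □p is true, so □□(◇p ∧ r) ∧ □p is true.
    At w3: □□(◇p ∧ r) requires □(◇p ∧ r) at every successor {w3}.
      At w3: □(◇p ∧ r) is true.
    So □□(◇p ∧ r) is true at w3.
    At w3: □p requires p at every successor {w3}.
      At w3: p is true.
    So □p is true at w3.

Yes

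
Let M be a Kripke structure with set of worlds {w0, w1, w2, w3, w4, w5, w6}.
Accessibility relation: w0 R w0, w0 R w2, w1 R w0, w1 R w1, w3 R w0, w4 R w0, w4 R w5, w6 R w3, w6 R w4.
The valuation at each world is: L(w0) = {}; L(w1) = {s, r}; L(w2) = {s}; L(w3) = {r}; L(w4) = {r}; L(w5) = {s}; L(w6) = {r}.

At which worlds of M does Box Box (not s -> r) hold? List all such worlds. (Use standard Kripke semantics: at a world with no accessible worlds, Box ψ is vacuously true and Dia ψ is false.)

Let φ = Box Box (not s -> r). Evaluate φ at each world:
  w0 (successors {w0, w2}): φ is false.
  w1 (successors {w0, w1}): φ is false.
  w2 (successors ∅): φ is true.
  w3 (successors {w0}): φ is false.
  w4 (successors {w0, w5}): φ is false.
  w5 (successors ∅): φ is true.
  w6 (successors {w3, w4}): φ is false.
For instance, at w0:
  At w0: Box Box (not s -> r) requires Box (not s -> r) at every successor {w0, w2}.
    Box (not s -> r) fails at w0, so Box Box (not s -> r) is false at w0.
      At w0: Box (not s -> r) requires not s -> r at every successor {w0, w2}.
        not s -> r fails at w0, so Box (not s -> r) is false at w0.
Satisfying worlds: {w2, w5}

w2, w5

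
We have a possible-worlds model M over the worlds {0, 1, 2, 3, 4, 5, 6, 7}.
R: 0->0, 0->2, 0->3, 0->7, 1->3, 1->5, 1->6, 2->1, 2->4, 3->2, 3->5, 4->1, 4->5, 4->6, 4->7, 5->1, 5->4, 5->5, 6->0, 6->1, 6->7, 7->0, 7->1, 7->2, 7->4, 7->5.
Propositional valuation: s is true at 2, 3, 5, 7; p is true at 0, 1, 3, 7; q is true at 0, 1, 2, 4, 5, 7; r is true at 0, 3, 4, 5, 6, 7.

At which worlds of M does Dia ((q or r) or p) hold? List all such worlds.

Recall that Dia ψ holds at a world iff ψ holds at some accessible world.
Let φ = Dia ((q or r) or p). Evaluate φ at each world:
  0 (successors {0, 2, 3, 7}): φ is true.
  1 (successors {3, 5, 6}): φ is true.
  2 (successors {1, 4}): φ is true.
  3 (successors {2, 5}): φ is true.
  4 (successors {1, 5, 6, 7}): φ is true.
  5 (successors {1, 4, 5}): φ is true.
  6 (successors {0, 1, 7}): φ is true.
  7 (successors {0, 1, 2, 4, 5}): φ is true.
For instance, at 1:
  At 1: Dia ((q or r) or p) requires (q or r) or p at some successor in {3, 5, 6}.
    (q or r) or p holds at 3, so Dia ((q or r) or p) is true at 1.
Satisfying worlds: {0, 1, 2, 3, 4, 5, 6, 7}

0, 1, 2, 3, 4, 5, 6, 7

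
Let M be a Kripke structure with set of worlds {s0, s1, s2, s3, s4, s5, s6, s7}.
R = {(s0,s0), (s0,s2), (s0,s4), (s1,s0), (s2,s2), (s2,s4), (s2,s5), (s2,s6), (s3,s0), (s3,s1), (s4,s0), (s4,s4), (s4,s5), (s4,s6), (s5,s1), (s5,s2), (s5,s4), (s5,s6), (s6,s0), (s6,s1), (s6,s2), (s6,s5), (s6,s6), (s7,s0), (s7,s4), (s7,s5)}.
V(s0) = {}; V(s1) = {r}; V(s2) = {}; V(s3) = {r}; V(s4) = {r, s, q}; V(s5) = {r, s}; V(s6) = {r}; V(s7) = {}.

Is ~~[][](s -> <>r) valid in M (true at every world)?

Yes

Let φ = ~~[][](s -> <>r). Evaluate φ at each world:
  s0 (successors {s0, s2, s4}): φ is true.
  s1 (successors {s0}): φ is true.
  s2 (successors {s2, s4, s5, s6}): φ is true.
  s3 (successors {s0, s1}): φ is true.
  s4 (successors {s0, s4, s5, s6}): φ is true.
  s5 (successors {s1, s2, s4, s6}): φ is true.
  s6 (successors {s0, s1, s2, s5, s6}): φ is true.
  s7 (successors {s0, s4, s5}): φ is true.
For instance, at s5:
  At s5: ~[][](s -> <>r) is false, so ~~[][](s -> <>r) is true.
    At s5: [][](s -> <>r) is true, so ~[][](s -> <>r) is false.
      At s5: [][](s -> <>r) requires [](s -> <>r) at every successor {s1, s2, s4, s6}.
        At s1: [](s -> <>r) is true.
        At s2: [](s -> <>r) is true.
        At s4: [](s -> <>r) is true.
        At s6: [](s -> <>r) is true.
      So [][](s -> <>r) is true at s5.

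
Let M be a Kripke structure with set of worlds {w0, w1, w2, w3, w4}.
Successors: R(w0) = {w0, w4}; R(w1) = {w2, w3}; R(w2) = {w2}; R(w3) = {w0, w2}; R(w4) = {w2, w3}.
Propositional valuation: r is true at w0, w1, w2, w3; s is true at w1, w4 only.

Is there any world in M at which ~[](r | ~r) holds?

No

Let φ = ~[](r | ~r). Evaluate φ at each world:
  w0 (successors {w0, w4}): φ is false.
  w1 (successors {w2, w3}): φ is false.
  w2 (successors {w2}): φ is false.
  w3 (successors {w0, w2}): φ is false.
  w4 (successors {w2, w3}): φ is false.
For instance, at w0:
  At w0: [](r | ~r) is true, so ~[](r | ~r) is false.
    At w0: [](r | ~r) requires r | ~r at every successor {w0, w4}.
      At w0: r | ~r is true.
      At w4: r | ~r is true.
    So [](r | ~r) is true at w0.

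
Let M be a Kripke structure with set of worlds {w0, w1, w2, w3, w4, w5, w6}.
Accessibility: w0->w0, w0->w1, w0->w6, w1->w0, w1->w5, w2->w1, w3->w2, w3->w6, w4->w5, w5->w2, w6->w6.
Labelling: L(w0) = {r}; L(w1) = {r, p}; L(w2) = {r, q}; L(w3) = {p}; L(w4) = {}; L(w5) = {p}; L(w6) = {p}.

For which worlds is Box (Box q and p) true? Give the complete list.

w4

Let φ = Box (Box q and p). Evaluate φ at each world:
  w0 (successors {w0, w1, w6}): φ is false.
  w1 (successors {w0, w5}): φ is false.
  w2 (successors {w1}): φ is false.
  w3 (successors {w2, w6}): φ is false.
  w4 (successors {w5}): φ is true.
  w5 (successors {w2}): φ is false.
  w6 (successors {w6}): φ is false.
For instance, at w4:
  At w4: Box (Box q and p) requires Box q and p at every successor {w5}.
      At w5: Box q is true, p is true, so Box q and p is true.
  So Box (Box q and p) is true at w4.
Satisfying worlds: {w4}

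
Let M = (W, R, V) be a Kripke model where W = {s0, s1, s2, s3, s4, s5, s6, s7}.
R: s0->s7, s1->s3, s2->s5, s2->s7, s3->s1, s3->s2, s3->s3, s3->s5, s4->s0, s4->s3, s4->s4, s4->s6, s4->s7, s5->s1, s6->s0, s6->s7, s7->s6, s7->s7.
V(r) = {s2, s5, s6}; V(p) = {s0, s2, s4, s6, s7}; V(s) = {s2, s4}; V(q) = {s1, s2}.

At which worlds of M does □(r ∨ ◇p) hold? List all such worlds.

s0, s1, s2, s4, s6, s7

Let φ = □(r ∨ ◇p). Evaluate φ at each world:
  s0 (successors {s7}): φ is true.
  s1 (successors {s3}): φ is true.
  s2 (successors {s5, s7}): φ is true.
  s3 (successors {s1, s2, s3, s5}): φ is false.
  s4 (successors {s0, s3, s4, s6, s7}): φ is true.
  s5 (successors {s1}): φ is false.
  s6 (successors {s0, s7}): φ is true.
  s7 (successors {s6, s7}): φ is true.
For instance, at s7:
  At s7: □(r ∨ ◇p) requires r ∨ ◇p at every successor {s6, s7}.
      At s6: r is true, ◇p is true, so r ∨ ◇p is true.
      At s7: r is false, ◇p is true, so r ∨ ◇p is true.
  So □(r ∨ ◇p) is true at s7.
Satisfying worlds: {s0, s1, s2, s4, s6, s7}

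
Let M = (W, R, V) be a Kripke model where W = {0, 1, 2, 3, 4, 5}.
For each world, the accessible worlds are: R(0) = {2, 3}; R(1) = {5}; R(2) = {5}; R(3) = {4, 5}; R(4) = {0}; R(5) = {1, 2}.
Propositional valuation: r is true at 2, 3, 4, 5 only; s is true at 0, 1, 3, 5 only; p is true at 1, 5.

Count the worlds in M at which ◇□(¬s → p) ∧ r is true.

Let φ = ◇□(¬s → p) ∧ r. Evaluate φ at each world:
  0 (successors {2, 3}): φ is false.
  1 (successors {5}): φ is false.
  2 (successors {5}): φ is false.
  3 (successors {4, 5}): φ is true.
  4 (successors {0}): φ is false.
  5 (successors {1, 2}): φ is true.
For instance, at 1:
  At 1: ◇□(¬s → p) is false, r is false, so ◇□(¬s → p) ∧ r is false.
    At 1: ◇□(¬s → p) requires □(¬s → p) at some successor in {5}.
      At 5: □(¬s → p) is false.
    So ◇□(¬s → p) is false at 1.
Satisfying worlds: {3, 5}

2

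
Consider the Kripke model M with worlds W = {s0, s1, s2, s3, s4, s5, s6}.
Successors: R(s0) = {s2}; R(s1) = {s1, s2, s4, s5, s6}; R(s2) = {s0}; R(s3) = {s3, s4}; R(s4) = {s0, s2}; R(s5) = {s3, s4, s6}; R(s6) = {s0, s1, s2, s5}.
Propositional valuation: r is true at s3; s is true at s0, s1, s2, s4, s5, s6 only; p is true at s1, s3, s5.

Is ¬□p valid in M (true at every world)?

Yes

Let φ = ¬□p. Evaluate φ at each world:
  s0 (successors {s2}): φ is true.
  s1 (successors {s1, s2, s4, s5, s6}): φ is true.
  s2 (successors {s0}): φ is true.
  s3 (successors {s3, s4}): φ is true.
  s4 (successors {s0, s2}): φ is true.
  s5 (successors {s3, s4, s6}): φ is true.
  s6 (successors {s0, s1, s2, s5}): φ is true.
For instance, at s6:
  At s6: □p is false, so ¬□p is true.
    At s6: □p requires p at every successor {s0, s1, s2, s5}.
      p fails at s0, so □p is false at s6.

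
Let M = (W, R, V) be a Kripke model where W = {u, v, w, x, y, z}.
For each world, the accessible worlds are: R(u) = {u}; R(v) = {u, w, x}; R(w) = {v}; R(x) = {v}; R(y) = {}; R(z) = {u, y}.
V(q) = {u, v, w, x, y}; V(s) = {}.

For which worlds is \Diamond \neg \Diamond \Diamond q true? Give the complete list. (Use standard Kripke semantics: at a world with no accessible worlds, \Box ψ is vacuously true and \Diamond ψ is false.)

Let φ = \Diamond \neg \Diamond \Diamond q. Evaluate φ at each world:
  u (successors {u}): φ is false.
  v (successors {u, w, x}): φ is false.
  w (successors {v}): φ is false.
  x (successors {v}): φ is false.
  y (successors ∅): φ is false.
  z (successors {u, y}): φ is true.
For instance, at u:
  At u: \Diamond \neg \Diamond \Diamond q requires \neg \Diamond \Diamond q at some successor in {u}.
    At u: \neg \Diamond \Diamond q is false.
  So \Diamond \neg \Diamond \Diamond q is false at u.
Satisfying worlds: {z}

z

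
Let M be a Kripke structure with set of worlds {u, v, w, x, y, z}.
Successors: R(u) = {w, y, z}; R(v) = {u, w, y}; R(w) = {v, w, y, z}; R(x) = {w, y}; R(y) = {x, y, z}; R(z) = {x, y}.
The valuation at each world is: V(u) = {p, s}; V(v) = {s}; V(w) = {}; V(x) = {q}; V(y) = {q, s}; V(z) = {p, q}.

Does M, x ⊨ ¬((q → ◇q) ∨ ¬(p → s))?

At x: (q → ◇q) ∨ ¬(p → s) is true, so ¬((q → ◇q) ∨ ¬(p → s)) is false.
  At x: q → ◇q is true, ¬(p → s) is false, so (q → ◇q) ∨ ¬(p → s) is true.
    At x: q is true, ◇q is true, so q → ◇q is true.
      At x: ◇q requires q at some successor in {w, y}.
        q holds at y, so ◇q is true at x.

No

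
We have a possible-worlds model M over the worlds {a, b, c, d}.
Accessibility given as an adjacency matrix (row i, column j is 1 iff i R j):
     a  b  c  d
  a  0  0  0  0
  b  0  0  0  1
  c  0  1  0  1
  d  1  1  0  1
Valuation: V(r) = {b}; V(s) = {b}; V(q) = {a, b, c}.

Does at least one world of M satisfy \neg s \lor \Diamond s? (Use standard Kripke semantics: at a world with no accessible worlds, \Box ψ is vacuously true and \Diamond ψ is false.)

Yes

Let φ = \neg s \lor \Diamond s. Evaluate φ at each world:
  a (successors ∅): φ is true.
  b (successors {d}): φ is false.
  c (successors {b, d}): φ is true.
  d (successors {a, b, d}): φ is true.
Detail at a (witness):
  At a: \neg s is true, \Diamond s is false, so \neg s \lor \Diamond s is true.
    At a: no accessible worlds, so \Diamond s is false.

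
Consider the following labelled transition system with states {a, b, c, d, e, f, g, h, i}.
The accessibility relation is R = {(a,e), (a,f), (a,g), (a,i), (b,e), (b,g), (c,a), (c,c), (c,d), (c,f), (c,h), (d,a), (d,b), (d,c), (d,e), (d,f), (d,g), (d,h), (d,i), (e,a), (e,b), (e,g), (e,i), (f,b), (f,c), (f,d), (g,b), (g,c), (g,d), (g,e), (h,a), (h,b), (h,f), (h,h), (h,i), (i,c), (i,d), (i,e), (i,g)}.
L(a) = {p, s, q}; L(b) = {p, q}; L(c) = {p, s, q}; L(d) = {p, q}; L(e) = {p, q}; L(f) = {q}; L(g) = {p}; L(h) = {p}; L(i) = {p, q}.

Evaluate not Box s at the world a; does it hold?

At a: Box s is false, so not Box s is true.
  At a: Box s requires s at every successor {e, f, g, i}.
    s fails at e, so Box s is false at a.

Yes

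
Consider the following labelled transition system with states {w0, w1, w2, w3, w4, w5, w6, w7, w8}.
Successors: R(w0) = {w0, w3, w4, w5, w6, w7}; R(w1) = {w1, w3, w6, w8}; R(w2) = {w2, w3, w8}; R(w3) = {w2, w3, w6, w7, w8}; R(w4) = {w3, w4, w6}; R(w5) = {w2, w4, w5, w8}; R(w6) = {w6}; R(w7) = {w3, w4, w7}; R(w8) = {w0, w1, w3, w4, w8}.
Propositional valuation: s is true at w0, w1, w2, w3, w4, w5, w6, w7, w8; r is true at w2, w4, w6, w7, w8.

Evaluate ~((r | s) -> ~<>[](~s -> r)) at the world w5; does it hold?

Yes

At w5: (r | s) -> ~<>[](~s -> r) is false, so ~((r | s) -> ~<>[](~s -> r)) is true.
  At w5: r | s is true, ~<>[](~s -> r) is false, so (r | s) -> ~<>[](~s -> r) is false.
    At w5: <>[](~s -> r) is true, so ~<>[](~s -> r) is false.
      At w5: <>[](~s -> r) requires [](~s -> r) at some successor in {w2, w4, w5, w8}.
        [](~s -> r) holds at w2, so <>[](~s -> r) is true at w5.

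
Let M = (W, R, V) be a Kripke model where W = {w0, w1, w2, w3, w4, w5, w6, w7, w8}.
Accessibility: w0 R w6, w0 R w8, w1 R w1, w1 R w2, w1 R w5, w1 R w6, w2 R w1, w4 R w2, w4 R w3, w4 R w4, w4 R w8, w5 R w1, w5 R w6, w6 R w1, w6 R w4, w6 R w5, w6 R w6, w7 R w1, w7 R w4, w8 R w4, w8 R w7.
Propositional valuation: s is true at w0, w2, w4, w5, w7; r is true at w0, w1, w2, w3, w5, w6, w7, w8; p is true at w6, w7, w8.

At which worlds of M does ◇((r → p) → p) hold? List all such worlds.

Let φ = ◇((r → p) → p). Evaluate φ at each world:
  w0 (successors {w6, w8}): φ is true.
  w1 (successors {w1, w2, w5, w6}): φ is true.
  w2 (successors {w1}): φ is true.
  w3 (successors ∅): φ is false.
  w4 (successors {w2, w3, w4, w8}): φ is true.
  w5 (successors {w1, w6}): φ is true.
  w6 (successors {w1, w4, w5, w6}): φ is true.
  w7 (successors {w1, w4}): φ is true.
  w8 (successors {w4, w7}): φ is true.
For instance, at w2:
  At w2: ◇((r → p) → p) requires (r → p) → p at some successor in {w1}.
    (r → p) → p holds at w1, so ◇((r → p) → p) is true at w2.
Satisfying worlds: {w0, w1, w2, w4, w5, w6, w7, w8}

w0, w1, w2, w4, w5, w6, w7, w8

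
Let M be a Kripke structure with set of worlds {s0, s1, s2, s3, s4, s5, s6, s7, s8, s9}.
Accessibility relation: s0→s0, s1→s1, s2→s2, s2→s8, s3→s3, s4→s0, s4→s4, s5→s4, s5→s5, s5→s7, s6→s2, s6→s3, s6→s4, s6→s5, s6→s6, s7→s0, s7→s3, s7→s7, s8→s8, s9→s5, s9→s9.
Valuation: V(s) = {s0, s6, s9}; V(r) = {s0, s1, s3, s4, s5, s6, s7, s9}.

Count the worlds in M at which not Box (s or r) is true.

Let φ = not Box (s or r). Evaluate φ at each world:
  s0 (successors {s0}): φ is false.
  s1 (successors {s1}): φ is false.
  s2 (successors {s2, s8}): φ is true.
  s3 (successors {s3}): φ is false.
  s4 (successors {s0, s4}): φ is false.
  s5 (successors {s4, s5, s7}): φ is false.
  s6 (successors {s2, s3, s4, s5, s6}): φ is true.
  s7 (successors {s0, s3, s7}): φ is false.
  s8 (successors {s8}): φ is true.
  s9 (successors {s5, s9}): φ is false.
For instance, at s4:
  At s4: Box (s or r) is true, so not Box (s or r) is false.
    At s4: Box (s or r) requires s or r at every successor {s0, s4}.
      At s0: s or r is true.
      At s4: s or r is true.
    So Box (s or r) is true at s4.
Satisfying worlds: {s2, s6, s8}

3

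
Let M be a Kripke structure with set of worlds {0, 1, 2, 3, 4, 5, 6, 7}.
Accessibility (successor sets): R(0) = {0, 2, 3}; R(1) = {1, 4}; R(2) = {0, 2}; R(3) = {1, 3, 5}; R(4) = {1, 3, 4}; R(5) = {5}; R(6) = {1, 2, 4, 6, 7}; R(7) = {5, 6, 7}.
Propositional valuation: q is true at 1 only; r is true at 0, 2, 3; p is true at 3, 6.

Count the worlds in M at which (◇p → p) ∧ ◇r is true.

Let φ = (◇p → p) ∧ ◇r. Evaluate φ at each world:
  0 (successors {0, 2, 3}): φ is false.
  1 (successors {1, 4}): φ is false.
  2 (successors {0, 2}): φ is true.
  3 (successors {1, 3, 5}): φ is true.
  4 (successors {1, 3, 4}): φ is false.
  5 (successors {5}): φ is false.
  6 (successors {1, 2, 4, 6, 7}): φ is true.
  7 (successors {5, 6, 7}): φ is false.
For instance, at 2:
  At 2: ◇p → p is true, ◇r is true, so (◇p → p) ∧ ◇r is true.
    At 2: ◇p is false, p is false, so ◇p → p is true.
      At 2: ◇p requires p at some successor in {0, 2}.
        At 0: p is false.
        At 2: p is false.
      So ◇p is false at 2.
    At 2: ◇r requires r at some successor in {0, 2}.
      r holds at 0, so ◇r is true at 2.
Satisfying worlds: {2, 3, 6}

3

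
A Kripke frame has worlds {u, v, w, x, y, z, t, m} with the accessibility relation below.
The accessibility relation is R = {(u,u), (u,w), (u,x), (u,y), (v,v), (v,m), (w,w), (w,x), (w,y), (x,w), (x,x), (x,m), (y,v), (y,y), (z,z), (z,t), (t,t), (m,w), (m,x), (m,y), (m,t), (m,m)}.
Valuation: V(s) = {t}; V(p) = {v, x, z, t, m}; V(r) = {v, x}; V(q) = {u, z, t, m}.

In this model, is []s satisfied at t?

Yes

At t: []s requires s at every successor {t}.
  At t: s is true.
So []s is true at t.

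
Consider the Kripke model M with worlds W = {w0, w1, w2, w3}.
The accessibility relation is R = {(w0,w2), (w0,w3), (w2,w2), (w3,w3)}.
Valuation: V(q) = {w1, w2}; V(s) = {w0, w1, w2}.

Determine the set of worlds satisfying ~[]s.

w0, w3

Let φ = ~[]s. Evaluate φ at each world:
  w0 (successors {w2, w3}): φ is true.
  w1 (successors ∅): φ is false.
  w2 (successors {w2}): φ is false.
  w3 (successors {w3}): φ is true.
For instance, at w2:
  At w2: []s is true, so ~[]s is false.
    At w2: []s requires s at every successor {w2}.
      At w2: s is true.
    So []s is true at w2.
Satisfying worlds: {w0, w3}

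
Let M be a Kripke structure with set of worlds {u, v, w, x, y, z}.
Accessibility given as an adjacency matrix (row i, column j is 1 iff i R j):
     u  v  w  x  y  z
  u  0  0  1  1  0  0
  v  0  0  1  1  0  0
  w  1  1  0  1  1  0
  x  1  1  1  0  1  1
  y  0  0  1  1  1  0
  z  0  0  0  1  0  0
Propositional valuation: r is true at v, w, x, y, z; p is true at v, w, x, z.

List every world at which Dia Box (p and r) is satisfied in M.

Let φ = Dia Box (p and r). Evaluate φ at each world:
  u (successors {w, x}): φ is false.
  v (successors {w, x}): φ is false.
  w (successors {u, v, x, y}): φ is true.
  x (successors {u, v, w, y, z}): φ is true.
  y (successors {w, x, y}): φ is false.
  z (successors {x}): φ is false.
For instance, at y:
  At y: Dia Box (p and r) requires Box (p and r) at some successor in {w, x, y}.
    At w: Box (p and r) is false.
    At x: Box (p and r) is false.
    At y: Box (p and r) is false.
  So Dia Box (p and r) is false at y.
Satisfying worlds: {w, x}

w, x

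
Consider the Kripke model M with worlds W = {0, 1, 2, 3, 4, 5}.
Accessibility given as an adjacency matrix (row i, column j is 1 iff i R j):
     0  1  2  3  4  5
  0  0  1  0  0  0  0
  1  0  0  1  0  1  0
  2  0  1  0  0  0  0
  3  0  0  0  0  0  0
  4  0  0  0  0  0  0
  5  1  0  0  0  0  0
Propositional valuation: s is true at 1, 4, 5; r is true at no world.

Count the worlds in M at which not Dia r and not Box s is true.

2

Let φ = not Dia r and not Box s. Evaluate φ at each world:
  0 (successors {1}): φ is false.
  1 (successors {2, 4}): φ is true.
  2 (successors {1}): φ is false.
  3 (successors ∅): φ is false.
  4 (successors ∅): φ is false.
  5 (successors {0}): φ is true.
For instance, at 5:
  At 5: not Dia r is true, not Box s is true, so not Dia r and not Box s is true.
    At 5: Dia r is false, so not Dia r is true.
      At 5: Dia r requires r at some successor in {0}.
        At 0: r is false.
      So Dia r is false at 5.
    At 5: Box s is false, so not Box s is true.
      At 5: Box s requires s at every successor {0}.
        s fails at 0, so Box s is false at 5.
Satisfying worlds: {1, 5}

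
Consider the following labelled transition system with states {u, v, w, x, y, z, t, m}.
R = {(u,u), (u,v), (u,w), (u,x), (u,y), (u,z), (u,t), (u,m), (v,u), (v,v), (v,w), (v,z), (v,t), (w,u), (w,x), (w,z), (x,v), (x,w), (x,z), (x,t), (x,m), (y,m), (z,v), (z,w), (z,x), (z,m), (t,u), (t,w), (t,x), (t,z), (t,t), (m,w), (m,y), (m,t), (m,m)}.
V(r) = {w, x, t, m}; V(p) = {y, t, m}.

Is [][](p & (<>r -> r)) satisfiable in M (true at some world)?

Let φ = [][](p & (<>r -> r)). Evaluate φ at each world:
  u (successors {u, v, w, x, y, z, t, m}): φ is false.
  v (successors {u, v, w, z, t}): φ is false.
  w (successors {u, x, z}): φ is false.
  x (successors {v, w, z, t, m}): φ is false.
  y (successors {m}): φ is false.
  z (successors {v, w, x, m}): φ is false.
  t (successors {u, w, x, z, t}): φ is false.
  m (successors {w, y, t, m}): φ is false.
For instance, at u:
  At u: [][](p & (<>r -> r)) requires [](p & (<>r -> r)) at every successor {u, v, w, x, y, z, t, m}.
    [](p & (<>r -> r)) fails at u, so [][](p & (<>r -> r)) is false at u.
      At u: [](p & (<>r -> r)) requires p & (<>r -> r) at every successor {u, v, w, x, y, z, t, m}.
        p & (<>r -> r) fails at u, so [](p & (<>r -> r)) is false at u.

No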